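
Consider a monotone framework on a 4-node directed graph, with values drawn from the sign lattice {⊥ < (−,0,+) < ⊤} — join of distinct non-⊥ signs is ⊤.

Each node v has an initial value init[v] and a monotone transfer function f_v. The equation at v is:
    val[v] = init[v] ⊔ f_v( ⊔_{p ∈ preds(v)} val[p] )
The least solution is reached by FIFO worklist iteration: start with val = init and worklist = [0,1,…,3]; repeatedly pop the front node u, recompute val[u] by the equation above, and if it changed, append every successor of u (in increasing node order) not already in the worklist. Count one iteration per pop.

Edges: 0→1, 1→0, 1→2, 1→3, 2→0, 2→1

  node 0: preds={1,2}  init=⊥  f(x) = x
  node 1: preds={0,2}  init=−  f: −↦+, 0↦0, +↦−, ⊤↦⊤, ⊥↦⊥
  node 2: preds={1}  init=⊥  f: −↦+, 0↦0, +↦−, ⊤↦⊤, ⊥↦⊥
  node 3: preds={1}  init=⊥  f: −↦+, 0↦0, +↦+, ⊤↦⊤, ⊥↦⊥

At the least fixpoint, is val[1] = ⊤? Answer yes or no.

yes

Worklist (6 pops):
  #1 pop 0: in=− → − (was ⊥); enqueue []
  #2 pop 1: in=− → ⊤ (was −); enqueue [0]
  #3 pop 2: in=⊤ → ⊤ (was ⊥); enqueue [1]
  #4 pop 3: in=⊤ → ⊤ (was ⊥); enqueue []
  #5 pop 0: in=⊤ → ⊤ (was −); enqueue []
  #6 pop 1: in=⊤ → ⊤ (no change)

Fixpoint:
  val[0] = ⊤
  val[1] = ⊤
  val[2] = ⊤
  val[3] = ⊤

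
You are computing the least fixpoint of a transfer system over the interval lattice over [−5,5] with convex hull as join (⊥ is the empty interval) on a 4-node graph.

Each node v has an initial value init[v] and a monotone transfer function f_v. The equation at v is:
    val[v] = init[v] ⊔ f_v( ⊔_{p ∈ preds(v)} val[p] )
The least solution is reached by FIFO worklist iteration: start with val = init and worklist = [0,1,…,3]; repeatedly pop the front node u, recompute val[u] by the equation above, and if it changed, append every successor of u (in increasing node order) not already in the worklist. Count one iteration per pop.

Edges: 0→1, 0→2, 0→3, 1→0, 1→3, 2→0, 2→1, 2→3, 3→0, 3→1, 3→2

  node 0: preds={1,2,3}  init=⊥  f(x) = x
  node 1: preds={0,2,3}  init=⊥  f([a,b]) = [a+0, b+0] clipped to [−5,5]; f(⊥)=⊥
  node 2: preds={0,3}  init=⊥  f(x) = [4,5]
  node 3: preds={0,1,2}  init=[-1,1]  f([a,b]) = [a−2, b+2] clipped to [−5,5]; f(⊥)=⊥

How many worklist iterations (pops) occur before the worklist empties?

Trace (13 dequeues):
  [1] u=0 | in [-1,1] | out [-1,1] | prev ⊥ | push {}
  [2] u=1 | in [-1,1] | out [-1,1] | prev ⊥ | push {0}
  [3] u=2 | in [-1,1] | out [4,5] | prev ⊥ | push {1}
  [4] u=3 | in [-1,5] | out [-3,5] | prev [-1,1] | push {2}
  [5] u=0 | in [-3,5] | out [-3,5] | prev [-1,1] | push {3}
  [6] u=1 | in [-3,5] | out [-3,5] | prev [-1,1] | push {0}
  [7] u=2 | in [-3,5] | out [4,5] | ==
  [8] u=3 | in [-3,5] | out [-5,5] | prev [-3,5] | push {1,2}
  [9] u=0 | in [-5,5] | out [-5,5] | prev [-3,5] | push {3}
  [10] u=1 | in [-5,5] | out [-5,5] | prev [-3,5] | push {0}
  [11] u=2 | in [-5,5] | out [4,5] | ==
  [12] u=3 | in [-5,5] | out [-5,5] | ==
  [13] u=0 | in [-5,5] | out [-5,5] | ==

Converged values:
  [0] [-5,5]
  [1] [-5,5]
  [2] [4,5]
  [3] [-5,5]

13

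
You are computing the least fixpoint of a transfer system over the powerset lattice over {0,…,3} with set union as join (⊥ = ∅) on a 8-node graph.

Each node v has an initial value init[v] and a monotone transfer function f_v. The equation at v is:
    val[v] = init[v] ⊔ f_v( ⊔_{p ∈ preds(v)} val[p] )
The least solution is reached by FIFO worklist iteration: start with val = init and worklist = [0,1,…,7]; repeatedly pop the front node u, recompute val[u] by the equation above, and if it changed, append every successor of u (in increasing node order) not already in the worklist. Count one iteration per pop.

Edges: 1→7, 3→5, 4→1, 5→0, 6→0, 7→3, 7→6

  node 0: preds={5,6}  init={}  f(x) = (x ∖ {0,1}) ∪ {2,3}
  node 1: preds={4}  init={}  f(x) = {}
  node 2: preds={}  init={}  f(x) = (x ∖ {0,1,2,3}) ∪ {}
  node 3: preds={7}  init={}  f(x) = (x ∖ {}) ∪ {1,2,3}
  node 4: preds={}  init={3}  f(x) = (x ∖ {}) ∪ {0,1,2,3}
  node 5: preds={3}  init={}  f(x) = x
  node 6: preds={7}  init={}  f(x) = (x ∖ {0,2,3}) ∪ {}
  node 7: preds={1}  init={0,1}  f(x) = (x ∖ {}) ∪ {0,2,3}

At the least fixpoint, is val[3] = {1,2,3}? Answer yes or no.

Iteration log — 12 steps:
  step 1. node 0  ⊔preds={}  new={2,3}  old={}  +wl: 
  step 2. node 1  ⊔preds={3}  new={}  stable
  step 3. node 2  ⊔preds={}  new={}  stable
  step 4. node 3  ⊔preds={0,1}  new={0,1,2,3}  old={}  +wl: 
  step 5. node 4  ⊔preds={}  new={0,1,2,3}  old={3}  +wl: 1
  step 6. node 5  ⊔preds={0,1,2,3}  new={0,1,2,3}  old={}  +wl: 0
  step 7. node 6  ⊔preds={0,1}  new={1}  old={}  +wl: 
  step 8. node 7  ⊔preds={}  new={0,1,2,3}  old={0,1}  +wl: 3,6
  step 9. node 1  ⊔preds={0,1,2,3}  new={}  stable
  step 10. node 0  ⊔preds={0,1,2,3}  new={2,3}  stable
  step 11. node 3  ⊔preds={0,1,2,3}  new={0,1,2,3}  stable
  step 12. node 6  ⊔preds={0,1,2,3}  new={1}  stable

Least fixpoint reached:
  node 0: {2,3}
  node 1: {}
  node 2: {}
  node 3: {0,1,2,3}
  node 4: {0,1,2,3}
  node 5: {0,1,2,3}
  node 6: {1}
  node 7: {0,1,2,3}

no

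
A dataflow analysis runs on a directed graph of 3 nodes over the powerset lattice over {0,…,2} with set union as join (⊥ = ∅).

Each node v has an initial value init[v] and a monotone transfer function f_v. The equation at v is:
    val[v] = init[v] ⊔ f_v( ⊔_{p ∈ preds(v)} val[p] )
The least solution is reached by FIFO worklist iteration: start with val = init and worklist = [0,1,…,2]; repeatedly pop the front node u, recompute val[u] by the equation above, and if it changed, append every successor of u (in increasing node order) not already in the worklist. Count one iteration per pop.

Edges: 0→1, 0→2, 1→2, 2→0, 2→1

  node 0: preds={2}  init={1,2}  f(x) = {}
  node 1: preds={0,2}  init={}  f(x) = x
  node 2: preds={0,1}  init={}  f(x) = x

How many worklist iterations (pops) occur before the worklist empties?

5

Worklist (5 pops):
  #1 pop 0: in={} → {1,2} (no change)
  #2 pop 1: in={1,2} → {1,2} (was {}); enqueue []
  #3 pop 2: in={1,2} → {1,2} (was {}); enqueue [0,1]
  #4 pop 0: in={1,2} → {1,2} (no change)
  #5 pop 1: in={1,2} → {1,2} (no change)

Fixpoint:
  val[0] = {1,2}
  val[1] = {1,2}
  val[2] = {1,2}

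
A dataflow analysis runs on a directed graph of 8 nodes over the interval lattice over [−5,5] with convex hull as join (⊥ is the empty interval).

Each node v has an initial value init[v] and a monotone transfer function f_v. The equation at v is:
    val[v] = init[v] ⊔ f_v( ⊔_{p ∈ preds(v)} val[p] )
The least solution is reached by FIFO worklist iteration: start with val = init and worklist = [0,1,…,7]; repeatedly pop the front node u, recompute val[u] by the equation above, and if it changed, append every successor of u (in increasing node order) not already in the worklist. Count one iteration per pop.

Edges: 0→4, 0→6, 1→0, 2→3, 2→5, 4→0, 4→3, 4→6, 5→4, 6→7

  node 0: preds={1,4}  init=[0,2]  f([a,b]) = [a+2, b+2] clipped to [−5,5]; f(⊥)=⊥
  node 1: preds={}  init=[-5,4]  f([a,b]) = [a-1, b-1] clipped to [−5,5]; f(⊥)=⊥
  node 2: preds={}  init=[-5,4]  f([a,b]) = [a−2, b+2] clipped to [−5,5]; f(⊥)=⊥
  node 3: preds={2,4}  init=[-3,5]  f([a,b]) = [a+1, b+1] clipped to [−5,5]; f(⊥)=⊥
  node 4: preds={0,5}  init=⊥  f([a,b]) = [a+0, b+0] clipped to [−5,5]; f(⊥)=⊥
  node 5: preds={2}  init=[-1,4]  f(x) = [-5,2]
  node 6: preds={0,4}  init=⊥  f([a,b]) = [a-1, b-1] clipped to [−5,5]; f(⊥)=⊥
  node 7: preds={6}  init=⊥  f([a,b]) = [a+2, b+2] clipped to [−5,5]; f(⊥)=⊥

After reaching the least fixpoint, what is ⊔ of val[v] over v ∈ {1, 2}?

[-5,4]

Worklist (15 pops):
  #1 pop 0: in=[-5,4] → [-3,5] (was [0,2]); enqueue []
  #2 pop 1: in=⊥ → [-5,4] (no change)
  #3 pop 2: in=⊥ → [-5,4] (no change)
  #4 pop 3: in=[-5,4] → [-4,5] (was [-3,5]); enqueue []
  #5 pop 4: in=[-3,5] → [-3,5] (was ⊥); enqueue [0,3]
  #6 pop 5: in=[-5,4] → [-5,4] (was [-1,4]); enqueue [4]
  #7 pop 6: in=[-3,5] → [-4,4] (was ⊥); enqueue []
  #8 pop 7: in=[-4,4] → [-2,5] (was ⊥); enqueue []
  #9 pop 0: in=[-5,5] → [-3,5] (no change)
  #10 pop 3: in=[-5,5] → [-4,5] (no change)
  #11 pop 4: in=[-5,5] → [-5,5] (was [-3,5]); enqueue [0,3,6]
  #12 pop 0: in=[-5,5] → [-3,5] (no change)
  #13 pop 3: in=[-5,5] → [-4,5] (no change)
  #14 pop 6: in=[-5,5] → [-5,4] (was [-4,4]); enqueue [7]
  #15 pop 7: in=[-5,4] → [-3,5] (was [-2,5]); enqueue []

Fixpoint:
  val[0] = [-3,5]
  val[1] = [-5,4]
  val[2] = [-5,4]
  val[3] = [-4,5]
  val[4] = [-5,5]
  val[5] = [-5,4]
  val[6] = [-5,4]
  val[7] = [-3,5]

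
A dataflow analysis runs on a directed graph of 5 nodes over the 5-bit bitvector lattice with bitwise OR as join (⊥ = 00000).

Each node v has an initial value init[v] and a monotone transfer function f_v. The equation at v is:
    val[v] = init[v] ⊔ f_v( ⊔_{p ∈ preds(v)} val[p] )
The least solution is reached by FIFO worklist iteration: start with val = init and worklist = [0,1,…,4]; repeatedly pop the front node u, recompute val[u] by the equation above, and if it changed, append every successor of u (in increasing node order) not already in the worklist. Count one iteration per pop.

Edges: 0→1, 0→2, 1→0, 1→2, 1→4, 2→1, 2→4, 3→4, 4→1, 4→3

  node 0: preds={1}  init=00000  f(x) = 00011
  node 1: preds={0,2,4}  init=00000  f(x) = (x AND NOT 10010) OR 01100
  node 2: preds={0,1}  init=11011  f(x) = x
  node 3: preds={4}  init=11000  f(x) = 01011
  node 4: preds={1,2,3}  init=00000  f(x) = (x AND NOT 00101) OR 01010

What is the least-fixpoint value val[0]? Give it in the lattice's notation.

Worklist (8 pops):
  #1 pop 0: in=00000 → 00011 (was 00000); enqueue []
  #2 pop 1: in=11011 → 01101 (was 00000); enqueue [0]
  #3 pop 2: in=01111 → 11111 (was 11011); enqueue [1]
  #4 pop 3: in=00000 → 11011 (was 11000); enqueue []
  #5 pop 4: in=11111 → 11010 (was 00000); enqueue [3]
  #6 pop 0: in=01101 → 00011 (no change)
  #7 pop 1: in=11111 → 01101 (no change)
  #8 pop 3: in=11010 → 11011 (no change)

Fixpoint:
  val[0] = 00011
  val[1] = 01101
  val[2] = 11111
  val[3] = 11011
  val[4] = 11010

00011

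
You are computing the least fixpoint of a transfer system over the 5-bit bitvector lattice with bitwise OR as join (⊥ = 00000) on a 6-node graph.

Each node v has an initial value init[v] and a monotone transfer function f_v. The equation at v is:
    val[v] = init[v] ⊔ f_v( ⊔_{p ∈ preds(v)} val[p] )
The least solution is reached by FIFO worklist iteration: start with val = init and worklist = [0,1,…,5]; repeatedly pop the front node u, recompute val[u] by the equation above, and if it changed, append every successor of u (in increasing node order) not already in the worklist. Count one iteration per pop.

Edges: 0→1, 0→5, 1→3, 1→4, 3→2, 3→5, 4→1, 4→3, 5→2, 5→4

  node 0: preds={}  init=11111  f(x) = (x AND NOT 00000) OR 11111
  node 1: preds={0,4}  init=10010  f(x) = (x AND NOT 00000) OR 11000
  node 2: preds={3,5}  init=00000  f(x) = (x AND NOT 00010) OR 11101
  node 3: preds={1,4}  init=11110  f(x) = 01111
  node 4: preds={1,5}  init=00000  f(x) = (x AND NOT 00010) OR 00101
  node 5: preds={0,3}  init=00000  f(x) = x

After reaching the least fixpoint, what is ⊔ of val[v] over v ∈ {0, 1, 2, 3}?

11111

Worklist (10 pops):
  #1 pop 0: in=00000 → 11111 (no change)
  #2 pop 1: in=11111 → 11111 (was 10010); enqueue []
  #3 pop 2: in=11110 → 11101 (was 00000); enqueue []
  #4 pop 3: in=11111 → 11111 (was 11110); enqueue [2]
  #5 pop 4: in=11111 → 11101 (was 00000); enqueue [1,3]
  #6 pop 5: in=11111 → 11111 (was 00000); enqueue [4]
  #7 pop 2: in=11111 → 11101 (no change)
  #8 pop 1: in=11111 → 11111 (no change)
  #9 pop 3: in=11111 → 11111 (no change)
  #10 pop 4: in=11111 → 11101 (no change)

Fixpoint:
  val[0] = 11111
  val[1] = 11111
  val[2] = 11101
  val[3] = 11111
  val[4] = 11101
  val[5] = 11111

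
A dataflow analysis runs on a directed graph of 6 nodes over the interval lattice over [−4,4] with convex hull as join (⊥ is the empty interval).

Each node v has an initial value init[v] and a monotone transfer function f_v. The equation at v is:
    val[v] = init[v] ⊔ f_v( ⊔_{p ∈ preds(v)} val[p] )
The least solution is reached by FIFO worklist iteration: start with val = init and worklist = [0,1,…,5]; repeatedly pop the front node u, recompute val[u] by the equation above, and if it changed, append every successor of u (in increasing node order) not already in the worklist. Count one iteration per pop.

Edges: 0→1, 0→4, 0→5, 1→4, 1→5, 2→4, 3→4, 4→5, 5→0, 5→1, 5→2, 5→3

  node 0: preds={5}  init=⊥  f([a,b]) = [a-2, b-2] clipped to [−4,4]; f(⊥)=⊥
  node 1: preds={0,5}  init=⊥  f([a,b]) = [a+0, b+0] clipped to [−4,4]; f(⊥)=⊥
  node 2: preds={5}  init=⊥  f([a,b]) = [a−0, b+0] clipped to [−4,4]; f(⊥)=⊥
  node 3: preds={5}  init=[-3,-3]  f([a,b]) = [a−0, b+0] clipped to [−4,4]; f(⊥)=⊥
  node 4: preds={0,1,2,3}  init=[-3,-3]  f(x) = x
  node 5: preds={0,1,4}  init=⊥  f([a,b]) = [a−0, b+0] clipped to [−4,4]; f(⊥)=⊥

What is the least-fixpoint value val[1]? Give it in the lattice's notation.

[-4,-3]

Iteration log — 17 steps:
  step 1. node 0  ⊔preds=⊥  new=⊥  stable
  step 2. node 1  ⊔preds=⊥  new=⊥  stable
  step 3. node 2  ⊔preds=⊥  new=⊥  stable
  step 4. node 3  ⊔preds=⊥  new=[-3,-3]  stable
  step 5. node 4  ⊔preds=[-3,-3]  new=[-3,-3]  stable
  step 6. node 5  ⊔preds=[-3,-3]  new=[-3,-3]  old=⊥  +wl: 0,1,2,3
  step 7. node 0  ⊔preds=[-3,-3]  new=[-4,-4]  old=⊥  +wl: 4,5
  step 8. node 1  ⊔preds=[-4,-3]  new=[-4,-3]  old=⊥  +wl: 
  step 9. node 2  ⊔preds=[-3,-3]  new=[-3,-3]  old=⊥  +wl: 
  step 10. node 3  ⊔preds=[-3,-3]  new=[-3,-3]  stable
  step 11. node 4  ⊔preds=[-4,-3]  new=[-4,-3]  old=[-3,-3]  +wl: 
  step 12. node 5  ⊔preds=[-4,-3]  new=[-4,-3]  old=[-3,-3]  +wl: 0,1,2,3
  step 13. node 0  ⊔preds=[-4,-3]  new=[-4,-4]  stable
  step 14. node 1  ⊔preds=[-4,-3]  new=[-4,-3]  stable
  step 15. node 2  ⊔preds=[-4,-3]  new=[-4,-3]  old=[-3,-3]  +wl: 4
  step 16. node 3  ⊔preds=[-4,-3]  new=[-4,-3]  old=[-3,-3]  +wl: 
  step 17. node 4  ⊔preds=[-4,-3]  new=[-4,-3]  stable

Least fixpoint reached:
  node 0: [-4,-4]
  node 1: [-4,-3]
  node 2: [-4,-3]
  node 3: [-4,-3]
  node 4: [-4,-3]
  node 5: [-4,-3]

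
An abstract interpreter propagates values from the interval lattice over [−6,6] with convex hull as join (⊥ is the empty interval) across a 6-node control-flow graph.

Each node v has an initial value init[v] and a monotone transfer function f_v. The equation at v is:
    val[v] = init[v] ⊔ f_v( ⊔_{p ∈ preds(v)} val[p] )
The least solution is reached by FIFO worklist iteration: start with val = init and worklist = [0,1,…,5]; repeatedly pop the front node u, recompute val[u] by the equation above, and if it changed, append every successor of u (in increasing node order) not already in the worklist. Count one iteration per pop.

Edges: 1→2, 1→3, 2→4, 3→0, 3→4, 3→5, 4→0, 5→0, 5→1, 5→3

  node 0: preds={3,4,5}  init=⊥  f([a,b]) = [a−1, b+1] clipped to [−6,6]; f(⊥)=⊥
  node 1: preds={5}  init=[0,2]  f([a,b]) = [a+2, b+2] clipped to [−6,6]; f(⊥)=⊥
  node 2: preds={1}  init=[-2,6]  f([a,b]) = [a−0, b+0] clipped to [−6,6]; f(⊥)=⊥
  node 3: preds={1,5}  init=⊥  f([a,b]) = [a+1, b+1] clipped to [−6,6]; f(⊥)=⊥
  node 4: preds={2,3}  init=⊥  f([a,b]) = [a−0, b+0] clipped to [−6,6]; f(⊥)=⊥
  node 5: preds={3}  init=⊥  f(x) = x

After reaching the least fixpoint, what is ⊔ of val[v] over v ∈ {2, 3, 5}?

Trace (17 dequeues):
  [1] u=0 | in ⊥ | out ⊥ | ==
  [2] u=1 | in ⊥ | out [0,2] | ==
  [3] u=2 | in [0,2] | out [-2,6] | ==
  [4] u=3 | in [0,2] | out [1,3] | prev ⊥ | push {0}
  [5] u=4 | in [-2,6] | out [-2,6] | prev ⊥ | push {}
  [6] u=5 | in [1,3] | out [1,3] | prev ⊥ | push {1,3}
  [7] u=0 | in [-2,6] | out [-3,6] | prev ⊥ | push {}
  [8] u=1 | in [1,3] | out [0,5] | prev [0,2] | push {2}
  [9] u=3 | in [0,5] | out [1,6] | prev [1,3] | push {0,4,5}
  [10] u=2 | in [0,5] | out [-2,6] | ==
  [11] u=0 | in [-2,6] | out [-3,6] | ==
  [12] u=4 | in [-2,6] | out [-2,6] | ==
  [13] u=5 | in [1,6] | out [1,6] | prev [1,3] | push {0,1,3}
  [14] u=0 | in [-2,6] | out [-3,6] | ==
  [15] u=1 | in [1,6] | out [0,6] | prev [0,5] | push {2}
  [16] u=3 | in [0,6] | out [1,6] | ==
  [17] u=2 | in [0,6] | out [-2,6] | ==

Converged values:
  [0] [-3,6]
  [1] [0,6]
  [2] [-2,6]
  [3] [1,6]
  [4] [-2,6]
  [5] [1,6]

[-2,6]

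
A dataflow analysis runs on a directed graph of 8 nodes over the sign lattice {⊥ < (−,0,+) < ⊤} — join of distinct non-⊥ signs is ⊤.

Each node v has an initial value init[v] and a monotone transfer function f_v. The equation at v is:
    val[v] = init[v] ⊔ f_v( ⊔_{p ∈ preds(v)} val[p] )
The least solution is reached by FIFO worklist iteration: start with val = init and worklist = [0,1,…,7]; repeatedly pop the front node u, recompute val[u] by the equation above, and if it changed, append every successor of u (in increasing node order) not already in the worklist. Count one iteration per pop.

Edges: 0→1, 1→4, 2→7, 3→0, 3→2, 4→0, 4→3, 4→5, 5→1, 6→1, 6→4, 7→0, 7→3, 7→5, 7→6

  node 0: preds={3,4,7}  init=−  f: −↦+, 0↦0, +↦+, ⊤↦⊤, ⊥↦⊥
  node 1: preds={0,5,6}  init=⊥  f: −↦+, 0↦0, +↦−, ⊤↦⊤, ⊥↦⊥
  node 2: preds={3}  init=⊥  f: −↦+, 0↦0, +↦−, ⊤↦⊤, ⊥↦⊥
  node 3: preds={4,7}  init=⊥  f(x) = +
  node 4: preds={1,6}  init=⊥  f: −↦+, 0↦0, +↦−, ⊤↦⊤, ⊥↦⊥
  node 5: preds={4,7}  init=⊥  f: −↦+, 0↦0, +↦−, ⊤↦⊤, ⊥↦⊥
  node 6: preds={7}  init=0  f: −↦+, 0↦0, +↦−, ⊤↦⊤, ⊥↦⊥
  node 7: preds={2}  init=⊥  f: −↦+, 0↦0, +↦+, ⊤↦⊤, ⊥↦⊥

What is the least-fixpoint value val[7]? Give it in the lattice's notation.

Worklist (19 pops):
  #1 pop 0: in=⊥ → − (no change)
  #2 pop 1: in=⊤ → ⊤ (was ⊥); enqueue []
  #3 pop 2: in=⊥ → ⊥ (no change)
  #4 pop 3: in=⊥ → + (was ⊥); enqueue [0,2]
  #5 pop 4: in=⊤ → ⊤ (was ⊥); enqueue [3]
  #6 pop 5: in=⊤ → ⊤ (was ⊥); enqueue [1]
  #7 pop 6: in=⊥ → 0 (no change)
  #8 pop 7: in=⊥ → ⊥ (no change)
  #9 pop 0: in=⊤ → ⊤ (was −); enqueue []
  #10 pop 2: in=+ → − (was ⊥); enqueue [7]
  #11 pop 3: in=⊤ → + (no change)
  #12 pop 1: in=⊤ → ⊤ (no change)
  #13 pop 7: in=− → + (was ⊥); enqueue [0,3,5,6]
  #14 pop 0: in=⊤ → ⊤ (no change)
  #15 pop 3: in=⊤ → + (no change)
  #16 pop 5: in=⊤ → ⊤ (no change)
  #17 pop 6: in=+ → ⊤ (was 0); enqueue [1,4]
  #18 pop 1: in=⊤ → ⊤ (no change)
  #19 pop 4: in=⊤ → ⊤ (no change)

Fixpoint:
  val[0] = ⊤
  val[1] = ⊤
  val[2] = −
  val[3] = +
  val[4] = ⊤
  val[5] = ⊤
  val[6] = ⊤
  val[7] = +

+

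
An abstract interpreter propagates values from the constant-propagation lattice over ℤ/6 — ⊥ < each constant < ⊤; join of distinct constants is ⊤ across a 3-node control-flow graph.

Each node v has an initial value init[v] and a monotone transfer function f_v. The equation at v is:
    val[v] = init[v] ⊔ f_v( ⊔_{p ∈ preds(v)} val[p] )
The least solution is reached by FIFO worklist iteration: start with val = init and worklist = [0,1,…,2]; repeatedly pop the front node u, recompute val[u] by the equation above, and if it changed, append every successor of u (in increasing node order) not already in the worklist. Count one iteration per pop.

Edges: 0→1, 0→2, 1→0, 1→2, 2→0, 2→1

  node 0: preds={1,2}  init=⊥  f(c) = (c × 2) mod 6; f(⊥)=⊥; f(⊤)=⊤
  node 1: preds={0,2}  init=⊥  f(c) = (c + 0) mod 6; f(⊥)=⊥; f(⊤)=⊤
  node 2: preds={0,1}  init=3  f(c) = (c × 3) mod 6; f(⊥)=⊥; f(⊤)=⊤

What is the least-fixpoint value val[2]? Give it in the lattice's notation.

⊤

Iteration log — 6 steps:
  step 1. node 0  ⊔preds=3  new=0  old=⊥  +wl: 
  step 2. node 1  ⊔preds=⊤  new=⊤  old=⊥  +wl: 0
  step 3. node 2  ⊔preds=⊤  new=⊤  old=3  +wl: 1
  step 4. node 0  ⊔preds=⊤  new=⊤  old=0  +wl: 2
  step 5. node 1  ⊔preds=⊤  new=⊤  stable
  step 6. node 2  ⊔preds=⊤  new=⊤  stable

Least fixpoint reached:
  node 0: ⊤
  node 1: ⊤
  node 2: ⊤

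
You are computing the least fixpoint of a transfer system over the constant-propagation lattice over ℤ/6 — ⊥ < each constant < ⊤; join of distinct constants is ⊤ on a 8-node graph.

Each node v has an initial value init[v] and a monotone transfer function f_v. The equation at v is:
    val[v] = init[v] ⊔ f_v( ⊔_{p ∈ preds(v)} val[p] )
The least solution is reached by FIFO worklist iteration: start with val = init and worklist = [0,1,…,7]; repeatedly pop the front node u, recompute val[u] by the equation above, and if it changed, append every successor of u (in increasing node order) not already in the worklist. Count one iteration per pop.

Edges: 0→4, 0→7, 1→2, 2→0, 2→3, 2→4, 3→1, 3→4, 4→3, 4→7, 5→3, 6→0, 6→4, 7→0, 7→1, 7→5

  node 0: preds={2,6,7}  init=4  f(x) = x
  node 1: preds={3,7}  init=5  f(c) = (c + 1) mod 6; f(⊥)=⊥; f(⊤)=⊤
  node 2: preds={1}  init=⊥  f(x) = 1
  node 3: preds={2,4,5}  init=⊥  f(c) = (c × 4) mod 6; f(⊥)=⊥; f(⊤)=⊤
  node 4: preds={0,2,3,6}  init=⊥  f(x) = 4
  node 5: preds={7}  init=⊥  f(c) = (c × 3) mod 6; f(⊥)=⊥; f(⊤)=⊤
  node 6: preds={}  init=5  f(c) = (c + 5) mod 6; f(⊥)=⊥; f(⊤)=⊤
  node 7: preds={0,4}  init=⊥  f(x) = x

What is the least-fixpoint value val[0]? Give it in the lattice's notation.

Worklist (16 pops):
  #1 pop 0: in=5 → ⊤ (was 4); enqueue []
  #2 pop 1: in=⊥ → 5 (no change)
  #3 pop 2: in=5 → 1 (was ⊥); enqueue [0]
  #4 pop 3: in=1 → 4 (was ⊥); enqueue [1]
  #5 pop 4: in=⊤ → 4 (was ⊥); enqueue [3]
  #6 pop 5: in=⊥ → ⊥ (no change)
  #7 pop 6: in=⊥ → 5 (no change)
  #8 pop 7: in=⊤ → ⊤ (was ⊥); enqueue [5]
  #9 pop 0: in=⊤ → ⊤ (no change)
  #10 pop 1: in=⊤ → ⊤ (was 5); enqueue [2]
  #11 pop 3: in=⊤ → ⊤ (was 4); enqueue [1,4]
  #12 pop 5: in=⊤ → ⊤ (was ⊥); enqueue [3]
  #13 pop 2: in=⊤ → 1 (no change)
  #14 pop 1: in=⊤ → ⊤ (no change)
  #15 pop 4: in=⊤ → 4 (no change)
  #16 pop 3: in=⊤ → ⊤ (no change)

Fixpoint:
  val[0] = ⊤
  val[1] = ⊤
  val[2] = 1
  val[3] = ⊤
  val[4] = 4
  val[5] = ⊤
  val[6] = 5
  val[7] = ⊤

⊤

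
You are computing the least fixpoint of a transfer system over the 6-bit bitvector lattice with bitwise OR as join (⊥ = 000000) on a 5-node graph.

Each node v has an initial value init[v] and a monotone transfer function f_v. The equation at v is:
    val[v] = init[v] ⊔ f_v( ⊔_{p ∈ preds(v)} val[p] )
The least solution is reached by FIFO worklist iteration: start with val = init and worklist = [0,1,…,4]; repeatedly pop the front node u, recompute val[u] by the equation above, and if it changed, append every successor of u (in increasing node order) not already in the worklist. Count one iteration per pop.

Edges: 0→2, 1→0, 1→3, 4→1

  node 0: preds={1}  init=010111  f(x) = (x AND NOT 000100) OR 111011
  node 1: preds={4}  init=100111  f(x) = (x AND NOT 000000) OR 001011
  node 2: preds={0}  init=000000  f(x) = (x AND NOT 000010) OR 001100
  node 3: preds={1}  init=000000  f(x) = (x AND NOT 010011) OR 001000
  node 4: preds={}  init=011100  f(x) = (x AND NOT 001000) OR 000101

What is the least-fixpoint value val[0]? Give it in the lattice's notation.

111111

Worklist (7 pops):
  #1 pop 0: in=100111 → 111111 (was 010111); enqueue []
  #2 pop 1: in=011100 → 111111 (was 100111); enqueue [0]
  #3 pop 2: in=111111 → 111101 (was 000000); enqueue []
  #4 pop 3: in=111111 → 101100 (was 000000); enqueue []
  #5 pop 4: in=000000 → 011101 (was 011100); enqueue [1]
  #6 pop 0: in=111111 → 111111 (no change)
  #7 pop 1: in=011101 → 111111 (no change)

Fixpoint:
  val[0] = 111111
  val[1] = 111111
  val[2] = 111101
  val[3] = 101100
  val[4] = 011101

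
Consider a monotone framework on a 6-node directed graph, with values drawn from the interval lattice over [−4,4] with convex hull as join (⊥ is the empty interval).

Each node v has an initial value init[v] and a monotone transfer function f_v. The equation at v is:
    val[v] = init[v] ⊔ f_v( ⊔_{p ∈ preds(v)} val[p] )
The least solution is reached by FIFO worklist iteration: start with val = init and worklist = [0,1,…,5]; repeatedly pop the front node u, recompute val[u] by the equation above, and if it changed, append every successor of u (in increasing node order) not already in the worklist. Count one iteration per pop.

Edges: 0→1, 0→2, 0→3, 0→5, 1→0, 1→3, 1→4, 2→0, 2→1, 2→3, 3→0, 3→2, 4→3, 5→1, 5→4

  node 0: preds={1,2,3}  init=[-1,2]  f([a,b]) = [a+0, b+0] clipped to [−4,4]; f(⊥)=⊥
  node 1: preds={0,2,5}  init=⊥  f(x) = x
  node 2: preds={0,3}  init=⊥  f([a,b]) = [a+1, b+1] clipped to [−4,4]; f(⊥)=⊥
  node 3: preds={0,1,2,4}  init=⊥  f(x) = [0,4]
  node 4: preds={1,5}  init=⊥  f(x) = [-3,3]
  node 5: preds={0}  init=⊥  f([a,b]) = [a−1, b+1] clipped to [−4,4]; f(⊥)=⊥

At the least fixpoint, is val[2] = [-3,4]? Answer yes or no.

Iteration log — 37 steps:
  step 1. node 0  ⊔preds=⊥  new=[-1,2]  stable
  step 2. node 1  ⊔preds=[-1,2]  new=[-1,2]  old=⊥  +wl: 0
  step 3. node 2  ⊔preds=[-1,2]  new=[0,3]  old=⊥  +wl: 1
  step 4. node 3  ⊔preds=[-1,3]  new=[0,4]  old=⊥  +wl: 2
  step 5. node 4  ⊔preds=[-1,2]  new=[-3,3]  old=⊥  +wl: 3
  step 6. node 5  ⊔preds=[-1,2]  new=[-2,3]  old=⊥  +wl: 4
  step 7. node 0  ⊔preds=[-1,4]  new=[-1,4]  old=[-1,2]  +wl: 5
  step 8. node 1  ⊔preds=[-2,4]  new=[-2,4]  old=[-1,2]  +wl: 0
  step 9. node 2  ⊔preds=[-1,4]  new=[0,4]  old=[0,3]  +wl: 1
  step 10. node 3  ⊔preds=[-3,4]  new=[0,4]  stable
  step 11. node 4  ⊔preds=[-2,4]  new=[-3,3]  stable
  step 12. node 5  ⊔preds=[-1,4]  new=[-2,4]  old=[-2,3]  +wl: 4
  step 13. node 0  ⊔preds=[-2,4]  new=[-2,4]  old=[-1,4]  +wl: 2,3,5
  step 14. node 1  ⊔preds=[-2,4]  new=[-2,4]  stable
  step 15. node 4  ⊔preds=[-2,4]  new=[-3,3]  stable
  step 16. node 2  ⊔preds=[-2,4]  new=[-1,4]  old=[0,4]  +wl: 0,1
  step 17. node 3  ⊔preds=[-3,4]  new=[0,4]  stable
  step 18. node 5  ⊔preds=[-2,4]  new=[-3,4]  old=[-2,4]  +wl: 4
  step 19. node 0  ⊔preds=[-2,4]  new=[-2,4]  stable
  step 20. node 1  ⊔preds=[-3,4]  new=[-3,4]  old=[-2,4]  +wl: 0,3
  step 21. node 4  ⊔preds=[-3,4]  new=[-3,3]  stable
  step 22. node 0  ⊔preds=[-3,4]  new=[-3,4]  old=[-2,4]  +wl: 1,2,5
  step 23. node 3  ⊔preds=[-3,4]  new=[0,4]  stable
  step 24. node 1  ⊔preds=[-3,4]  new=[-3,4]  stable
  step 25. node 2  ⊔preds=[-3,4]  new=[-2,4]  old=[-1,4]  +wl: 0,1,3
  step 26. node 5  ⊔preds=[-3,4]  new=[-4,4]  old=[-3,4]  +wl: 4
  step 27. node 0  ⊔preds=[-3,4]  new=[-3,4]  stable
  step 28. node 1  ⊔preds=[-4,4]  new=[-4,4]  old=[-3,4]  +wl: 0
  step 29. node 3  ⊔preds=[-4,4]  new=[0,4]  stable
  step 30. node 4  ⊔preds=[-4,4]  new=[-3,3]  stable
  step 31. node 0  ⊔preds=[-4,4]  new=[-4,4]  old=[-3,4]  +wl: 1,2,3,5
  step 32. node 1  ⊔preds=[-4,4]  new=[-4,4]  stable
  step 33. node 2  ⊔preds=[-4,4]  new=[-3,4]  old=[-2,4]  +wl: 0,1
  step 34. node 3  ⊔preds=[-4,4]  new=[0,4]  stable
  step 35. node 5  ⊔preds=[-4,4]  new=[-4,4]  stable
  step 36. node 0  ⊔preds=[-4,4]  new=[-4,4]  stable
  step 37. node 1  ⊔preds=[-4,4]  new=[-4,4]  stable

Least fixpoint reached:
  node 0: [-4,4]
  node 1: [-4,4]
  node 2: [-3,4]
  node 3: [0,4]
  node 4: [-3,3]
  node 5: [-4,4]

yes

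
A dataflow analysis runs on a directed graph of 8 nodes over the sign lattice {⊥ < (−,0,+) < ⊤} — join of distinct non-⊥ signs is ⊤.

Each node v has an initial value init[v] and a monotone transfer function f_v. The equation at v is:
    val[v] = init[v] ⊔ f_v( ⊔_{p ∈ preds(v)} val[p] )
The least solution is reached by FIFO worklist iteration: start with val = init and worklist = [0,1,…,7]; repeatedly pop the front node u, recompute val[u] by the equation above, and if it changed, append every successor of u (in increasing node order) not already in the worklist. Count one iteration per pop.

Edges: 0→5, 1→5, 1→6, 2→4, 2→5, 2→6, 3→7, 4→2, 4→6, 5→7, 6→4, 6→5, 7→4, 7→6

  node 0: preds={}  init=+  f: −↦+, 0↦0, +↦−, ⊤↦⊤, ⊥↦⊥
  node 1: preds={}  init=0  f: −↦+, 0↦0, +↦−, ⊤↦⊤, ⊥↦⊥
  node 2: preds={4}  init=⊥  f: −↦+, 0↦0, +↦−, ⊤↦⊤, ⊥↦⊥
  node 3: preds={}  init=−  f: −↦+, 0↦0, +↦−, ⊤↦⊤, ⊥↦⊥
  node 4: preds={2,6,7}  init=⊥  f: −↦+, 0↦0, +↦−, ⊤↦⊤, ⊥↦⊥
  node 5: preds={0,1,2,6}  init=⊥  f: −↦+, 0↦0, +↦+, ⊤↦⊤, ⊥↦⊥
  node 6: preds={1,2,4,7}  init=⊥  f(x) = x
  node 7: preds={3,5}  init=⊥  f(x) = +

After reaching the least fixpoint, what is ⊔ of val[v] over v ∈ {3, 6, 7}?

⊤

Iteration log — 15 steps:
  step 1. node 0  ⊔preds=⊥  new=+  stable
  step 2. node 1  ⊔preds=⊥  new=0  stable
  step 3. node 2  ⊔preds=⊥  new=⊥  stable
  step 4. node 3  ⊔preds=⊥  new=−  stable
  step 5. node 4  ⊔preds=⊥  new=⊥  stable
  step 6. node 5  ⊔preds=⊤  new=⊤  old=⊥  +wl: 
  step 7. node 6  ⊔preds=0  new=0  old=⊥  +wl: 4,5
  step 8. node 7  ⊔preds=⊤  new=+  old=⊥  +wl: 6
  step 9. node 4  ⊔preds=⊤  new=⊤  old=⊥  +wl: 2
  step 10. node 5  ⊔preds=⊤  new=⊤  stable
  step 11. node 6  ⊔preds=⊤  new=⊤  old=0  +wl: 4,5
  step 12. node 2  ⊔preds=⊤  new=⊤  old=⊥  +wl: 6
  step 13. node 4  ⊔preds=⊤  new=⊤  stable
  step 14. node 5  ⊔preds=⊤  new=⊤  stable
  step 15. node 6  ⊔preds=⊤  new=⊤  stable

Least fixpoint reached:
  node 0: +
  node 1: 0
  node 2: ⊤
  node 3: −
  node 4: ⊤
  node 5: ⊤
  node 6: ⊤
  node 7: +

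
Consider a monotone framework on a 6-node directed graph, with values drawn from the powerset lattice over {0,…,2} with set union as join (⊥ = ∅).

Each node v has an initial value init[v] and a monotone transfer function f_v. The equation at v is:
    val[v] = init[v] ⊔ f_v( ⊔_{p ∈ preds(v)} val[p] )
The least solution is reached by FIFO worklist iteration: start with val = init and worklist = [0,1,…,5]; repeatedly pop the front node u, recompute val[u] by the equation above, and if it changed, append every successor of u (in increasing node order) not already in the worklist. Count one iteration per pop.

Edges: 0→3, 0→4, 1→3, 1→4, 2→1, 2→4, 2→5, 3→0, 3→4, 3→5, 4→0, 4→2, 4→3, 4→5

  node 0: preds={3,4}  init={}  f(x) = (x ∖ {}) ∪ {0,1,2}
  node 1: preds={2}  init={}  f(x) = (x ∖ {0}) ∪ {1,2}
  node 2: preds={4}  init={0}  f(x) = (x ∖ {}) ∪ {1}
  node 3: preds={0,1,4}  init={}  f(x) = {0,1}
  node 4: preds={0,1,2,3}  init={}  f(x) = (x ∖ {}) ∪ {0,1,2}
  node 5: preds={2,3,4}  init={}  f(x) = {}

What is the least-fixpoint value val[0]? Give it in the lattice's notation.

Worklist (13 pops):
  #1 pop 0: in={} → {0,1,2} (was {}); enqueue []
  #2 pop 1: in={0} → {1,2} (was {}); enqueue []
  #3 pop 2: in={} → {0,1} (was {0}); enqueue [1]
  #4 pop 3: in={0,1,2} → {0,1} (was {}); enqueue [0]
  #5 pop 4: in={0,1,2} → {0,1,2} (was {}); enqueue [2,3]
  #6 pop 5: in={0,1,2} → {} (no change)
  #7 pop 1: in={0,1} → {1,2} (no change)
  #8 pop 0: in={0,1,2} → {0,1,2} (no change)
  #9 pop 2: in={0,1,2} → {0,1,2} (was {0,1}); enqueue [1,4,5]
  #10 pop 3: in={0,1,2} → {0,1} (no change)
  #11 pop 1: in={0,1,2} → {1,2} (no change)
  #12 pop 4: in={0,1,2} → {0,1,2} (no change)
  #13 pop 5: in={0,1,2} → {} (no change)

Fixpoint:
  val[0] = {0,1,2}
  val[1] = {1,2}
  val[2] = {0,1,2}
  val[3] = {0,1}
  val[4] = {0,1,2}
  val[5] = {}

{0,1,2}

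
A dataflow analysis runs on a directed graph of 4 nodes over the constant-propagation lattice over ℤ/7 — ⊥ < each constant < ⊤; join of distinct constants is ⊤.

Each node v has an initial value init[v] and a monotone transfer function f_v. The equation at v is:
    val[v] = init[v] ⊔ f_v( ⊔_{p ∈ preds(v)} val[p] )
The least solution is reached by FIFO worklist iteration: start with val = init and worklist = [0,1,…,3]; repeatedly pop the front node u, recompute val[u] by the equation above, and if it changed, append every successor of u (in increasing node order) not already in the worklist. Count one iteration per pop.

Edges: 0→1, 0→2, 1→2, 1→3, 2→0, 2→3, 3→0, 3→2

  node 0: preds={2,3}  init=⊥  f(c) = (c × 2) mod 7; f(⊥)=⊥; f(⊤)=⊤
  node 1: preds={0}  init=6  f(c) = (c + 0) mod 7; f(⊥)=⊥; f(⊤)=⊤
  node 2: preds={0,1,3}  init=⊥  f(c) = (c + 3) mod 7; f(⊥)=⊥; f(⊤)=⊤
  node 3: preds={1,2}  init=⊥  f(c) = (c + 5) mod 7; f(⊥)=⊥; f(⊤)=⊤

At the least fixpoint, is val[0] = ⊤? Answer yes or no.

yes

Worklist (10 pops):
  #1 pop 0: in=⊥ → ⊥ (no change)
  #2 pop 1: in=⊥ → 6 (no change)
  #3 pop 2: in=6 → 2 (was ⊥); enqueue [0]
  #4 pop 3: in=⊤ → ⊤ (was ⊥); enqueue [2]
  #5 pop 0: in=⊤ → ⊤ (was ⊥); enqueue [1]
  #6 pop 2: in=⊤ → ⊤ (was 2); enqueue [0,3]
  #7 pop 1: in=⊤ → ⊤ (was 6); enqueue [2]
  #8 pop 0: in=⊤ → ⊤ (no change)
  #9 pop 3: in=⊤ → ⊤ (no change)
  #10 pop 2: in=⊤ → ⊤ (no change)

Fixpoint:
  val[0] = ⊤
  val[1] = ⊤
  val[2] = ⊤
  val[3] = ⊤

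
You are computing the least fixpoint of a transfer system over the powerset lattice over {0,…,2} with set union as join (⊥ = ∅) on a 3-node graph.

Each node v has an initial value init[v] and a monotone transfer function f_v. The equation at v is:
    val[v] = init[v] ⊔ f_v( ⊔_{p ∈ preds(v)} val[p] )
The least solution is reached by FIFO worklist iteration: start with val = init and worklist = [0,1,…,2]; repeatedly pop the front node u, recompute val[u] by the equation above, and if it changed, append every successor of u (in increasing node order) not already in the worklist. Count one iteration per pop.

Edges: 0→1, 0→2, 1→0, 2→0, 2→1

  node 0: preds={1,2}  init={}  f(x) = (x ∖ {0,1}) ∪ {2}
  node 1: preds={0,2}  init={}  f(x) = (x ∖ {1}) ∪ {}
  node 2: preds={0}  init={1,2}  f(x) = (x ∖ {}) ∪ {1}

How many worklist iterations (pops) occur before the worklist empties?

Trace (4 dequeues):
  [1] u=0 | in {1,2} | out {2} | prev {} | push {}
  [2] u=1 | in {1,2} | out {2} | prev {} | push {0}
  [3] u=2 | in {2} | out {1,2} | ==
  [4] u=0 | in {1,2} | out {2} | ==

Converged values:
  [0] {2}
  [1] {2}
  [2] {1,2}

4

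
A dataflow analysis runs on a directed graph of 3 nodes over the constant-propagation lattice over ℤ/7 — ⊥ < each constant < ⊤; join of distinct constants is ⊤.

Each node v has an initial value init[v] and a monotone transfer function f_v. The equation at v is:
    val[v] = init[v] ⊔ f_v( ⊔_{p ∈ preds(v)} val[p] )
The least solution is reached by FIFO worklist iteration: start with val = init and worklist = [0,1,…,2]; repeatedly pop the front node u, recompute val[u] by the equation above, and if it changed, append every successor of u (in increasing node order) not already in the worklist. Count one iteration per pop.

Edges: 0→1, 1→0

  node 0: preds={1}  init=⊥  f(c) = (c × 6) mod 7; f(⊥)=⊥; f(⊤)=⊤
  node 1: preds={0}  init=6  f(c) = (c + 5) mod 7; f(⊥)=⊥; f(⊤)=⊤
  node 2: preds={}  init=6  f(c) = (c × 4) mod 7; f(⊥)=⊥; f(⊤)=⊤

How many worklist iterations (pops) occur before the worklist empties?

3

Worklist (3 pops):
  #1 pop 0: in=6 → 1 (was ⊥); enqueue []
  #2 pop 1: in=1 → 6 (no change)
  #3 pop 2: in=⊥ → 6 (no change)

Fixpoint:
  val[0] = 1
  val[1] = 6
  val[2] = 6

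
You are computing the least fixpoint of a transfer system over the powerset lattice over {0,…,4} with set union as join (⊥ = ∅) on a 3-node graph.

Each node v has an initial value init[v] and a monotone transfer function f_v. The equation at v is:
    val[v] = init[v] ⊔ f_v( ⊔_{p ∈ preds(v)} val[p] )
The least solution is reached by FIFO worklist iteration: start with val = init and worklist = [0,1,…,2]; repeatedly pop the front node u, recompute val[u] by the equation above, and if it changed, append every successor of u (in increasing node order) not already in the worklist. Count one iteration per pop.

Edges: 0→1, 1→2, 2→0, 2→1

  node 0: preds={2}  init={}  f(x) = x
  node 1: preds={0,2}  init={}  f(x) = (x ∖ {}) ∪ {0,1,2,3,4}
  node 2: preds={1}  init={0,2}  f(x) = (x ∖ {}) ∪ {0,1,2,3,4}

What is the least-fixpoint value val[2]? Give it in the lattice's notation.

{0,1,2,3,4}

Worklist (5 pops):
  #1 pop 0: in={0,2} → {0,2} (was {}); enqueue []
  #2 pop 1: in={0,2} → {0,1,2,3,4} (was {}); enqueue []
  #3 pop 2: in={0,1,2,3,4} → {0,1,2,3,4} (was {0,2}); enqueue [0,1]
  #4 pop 0: in={0,1,2,3,4} → {0,1,2,3,4} (was {0,2}); enqueue []
  #5 pop 1: in={0,1,2,3,4} → {0,1,2,3,4} (no change)

Fixpoint:
  val[0] = {0,1,2,3,4}
  val[1] = {0,1,2,3,4}
  val[2] = {0,1,2,3,4}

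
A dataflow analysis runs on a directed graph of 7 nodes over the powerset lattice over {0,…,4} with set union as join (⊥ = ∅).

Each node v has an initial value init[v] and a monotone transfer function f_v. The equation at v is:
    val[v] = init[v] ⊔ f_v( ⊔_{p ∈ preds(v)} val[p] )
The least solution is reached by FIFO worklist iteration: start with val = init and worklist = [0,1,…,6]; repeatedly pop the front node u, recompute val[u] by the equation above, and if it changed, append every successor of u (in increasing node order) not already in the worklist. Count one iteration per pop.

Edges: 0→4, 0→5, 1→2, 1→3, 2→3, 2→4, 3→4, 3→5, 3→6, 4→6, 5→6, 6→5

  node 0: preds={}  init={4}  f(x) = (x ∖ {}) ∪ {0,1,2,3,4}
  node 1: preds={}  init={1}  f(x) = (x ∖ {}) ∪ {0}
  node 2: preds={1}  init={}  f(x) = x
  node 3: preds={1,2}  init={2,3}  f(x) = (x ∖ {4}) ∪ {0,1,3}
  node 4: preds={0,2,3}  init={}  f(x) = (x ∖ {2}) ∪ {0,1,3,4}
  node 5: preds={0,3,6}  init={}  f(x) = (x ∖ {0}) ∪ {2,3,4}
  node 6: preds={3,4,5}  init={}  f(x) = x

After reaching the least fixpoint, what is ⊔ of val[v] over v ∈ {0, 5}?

Iteration log — 8 steps:
  step 1. node 0  ⊔preds={}  new={0,1,2,3,4}  old={4}  +wl: 
  step 2. node 1  ⊔preds={}  new={0,1}  old={1}  +wl: 
  step 3. node 2  ⊔preds={0,1}  new={0,1}  old={}  +wl: 
  step 4. node 3  ⊔preds={0,1}  new={0,1,2,3}  old={2,3}  +wl: 
  step 5. node 4  ⊔preds={0,1,2,3,4}  new={0,1,3,4}  old={}  +wl: 
  step 6. node 5  ⊔preds={0,1,2,3,4}  new={1,2,3,4}  old={}  +wl: 
  step 7. node 6  ⊔preds={0,1,2,3,4}  new={0,1,2,3,4}  old={}  +wl: 5
  step 8. node 5  ⊔preds={0,1,2,3,4}  new={1,2,3,4}  stable

Least fixpoint reached:
  node 0: {0,1,2,3,4}
  node 1: {0,1}
  node 2: {0,1}
  node 3: {0,1,2,3}
  node 4: {0,1,3,4}
  node 5: {1,2,3,4}
  node 6: {0,1,2,3,4}

{0,1,2,3,4}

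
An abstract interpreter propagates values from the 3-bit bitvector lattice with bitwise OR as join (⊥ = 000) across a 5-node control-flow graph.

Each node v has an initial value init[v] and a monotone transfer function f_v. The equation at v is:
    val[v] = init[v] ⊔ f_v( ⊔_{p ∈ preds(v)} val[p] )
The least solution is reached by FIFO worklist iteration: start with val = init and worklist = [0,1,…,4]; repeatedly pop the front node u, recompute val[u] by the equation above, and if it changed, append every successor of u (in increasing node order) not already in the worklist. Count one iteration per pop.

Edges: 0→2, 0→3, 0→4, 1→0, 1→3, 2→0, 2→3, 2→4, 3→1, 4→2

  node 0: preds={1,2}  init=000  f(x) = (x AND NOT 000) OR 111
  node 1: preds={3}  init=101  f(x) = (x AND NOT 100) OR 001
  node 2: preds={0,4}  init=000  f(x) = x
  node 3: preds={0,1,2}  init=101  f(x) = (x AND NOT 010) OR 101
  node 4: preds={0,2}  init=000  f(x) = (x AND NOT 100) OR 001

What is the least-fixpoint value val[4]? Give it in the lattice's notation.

Iteration log — 7 steps:
  step 1. node 0  ⊔preds=101  new=111  old=000  +wl: 
  step 2. node 1  ⊔preds=101  new=101  stable
  step 3. node 2  ⊔preds=111  new=111  old=000  +wl: 0
  step 4. node 3  ⊔preds=111  new=101  stable
  step 5. node 4  ⊔preds=111  new=011  old=000  +wl: 2
  step 6. node 0  ⊔preds=111  new=111  stable
  step 7. node 2  ⊔preds=111  new=111  stable

Least fixpoint reached:
  node 0: 111
  node 1: 101
  node 2: 111
  node 3: 101
  node 4: 011

011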